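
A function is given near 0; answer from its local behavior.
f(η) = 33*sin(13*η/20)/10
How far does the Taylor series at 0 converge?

The factor sin(13*η/20) is entire and contributes no finite singular point.
The polynomial part has no poles.
No finite singular points: the Taylor series at 0 converges everywhere.

The radius of convergence is infinite.


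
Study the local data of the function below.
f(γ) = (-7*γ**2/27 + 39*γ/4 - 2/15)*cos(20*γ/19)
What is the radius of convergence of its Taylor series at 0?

The radius of convergence is infinite.

The factor cos(20*γ/19) is entire and contributes no finite singular point.
The polynomial part has no poles.
No finite singular points: the Taylor series at 0 converges everywhere.


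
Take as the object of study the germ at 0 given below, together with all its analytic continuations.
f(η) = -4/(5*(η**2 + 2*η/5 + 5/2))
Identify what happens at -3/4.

The point is a regular point.

Denominator factors: η**2 + 2*η/5 + 5/2 = 221/80 at η = -3/4 — none vanishes.
So the germ continues analytically to -3/4.


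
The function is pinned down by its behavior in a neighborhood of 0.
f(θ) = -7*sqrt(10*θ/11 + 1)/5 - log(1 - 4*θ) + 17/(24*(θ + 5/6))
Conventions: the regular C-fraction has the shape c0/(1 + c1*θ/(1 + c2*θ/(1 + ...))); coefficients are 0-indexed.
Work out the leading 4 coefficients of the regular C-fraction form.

Taylor coefficients (expand at 0): a_0 = -11/20, a_1 = 1289/550, a_2 = 283401/30250, a_3 = 98820727/4991250.
c0 = a_0 = -11/20. Peel one level at a time: if S = 1 + c*θ/S' with S'(0) = 1, then c is the θ-coefficient of S and S' = c*θ/(S - 1).
S_1 = c0/f = 1 + (2578/605)*θ + (12880906/366025)*θ^2 + ...; c1 = 2578/605.
S_2 = c1*θ/(S_1 - 1) = 1 + (-6440453/779845)*θ + (4542738532/603132123)*θ^2 + ...; c2 = -6440453/779845.
S_3 = c2*θ/(S_2 - 1) = 1 + (22713692660/24905231751)*θ + ...; c3 = 22713692660/24905231751.

The regular C-fraction coefficients are [-11/20, 2578/605, -6440453/779845, 22713692660/24905231751].


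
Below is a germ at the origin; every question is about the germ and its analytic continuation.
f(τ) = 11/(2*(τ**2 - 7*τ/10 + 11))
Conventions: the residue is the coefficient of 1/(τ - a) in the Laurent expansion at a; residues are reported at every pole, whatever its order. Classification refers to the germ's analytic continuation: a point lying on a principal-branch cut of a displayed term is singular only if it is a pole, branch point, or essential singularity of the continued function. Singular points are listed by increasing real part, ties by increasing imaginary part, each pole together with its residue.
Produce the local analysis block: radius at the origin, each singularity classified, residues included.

Radius of convergence at 0: sqrt(11).
At (7/20) - ((1/20)*sqrt(4351))*i: a pole of order 1; residue ((55/4351)*sqrt(4351))*i.
At (7/20) + ((1/20)*sqrt(4351))*i: a pole of order 1; residue -((55/4351)*sqrt(4351))*i.

Denominator factor (τ**2 - 7*τ/10 + 11): discriminant -4351/100, complex-conjugate roots (7/20) + ((1/20)*sqrt(4351))*i and (7/20) - ((1/20)*sqrt(4351))*i; poles of order 1, moduli sqrt(11) and sqrt(11).
The radius of convergence is the smallest modulus among the singular points: sqrt(11).
The factor τ**2 - 7*τ/10 + 11 splits as (τ - a)(τ - a') with a = (7/20) - ((1/20)*sqrt(4351))*i, a' = (7/20) + ((1/20)*sqrt(4351))*i. At the order-1 pole a set g(τ) = (τ - a)*f(τ) = [11/2] / (τ - a').
Simple pole: residue = g(a) at a = (7/20) - ((1/20)*sqrt(4351))*i, which is ((55/4351)*sqrt(4351))*i.
The factor τ**2 - 7*τ/10 + 11 splits as (τ - a)(τ - a') with a = (7/20) + ((1/20)*sqrt(4351))*i, a' = (7/20) - ((1/20)*sqrt(4351))*i. At the order-1 pole a set g(τ) = (τ - a)*f(τ) = [11/2] / (τ - a').
Simple pole: residue = g(a) at a = (7/20) + ((1/20)*sqrt(4351))*i, which is -((55/4351)*sqrt(4351))*i.
List the singular points by increasing real part (a conjugate pair: the negative imaginary part first).


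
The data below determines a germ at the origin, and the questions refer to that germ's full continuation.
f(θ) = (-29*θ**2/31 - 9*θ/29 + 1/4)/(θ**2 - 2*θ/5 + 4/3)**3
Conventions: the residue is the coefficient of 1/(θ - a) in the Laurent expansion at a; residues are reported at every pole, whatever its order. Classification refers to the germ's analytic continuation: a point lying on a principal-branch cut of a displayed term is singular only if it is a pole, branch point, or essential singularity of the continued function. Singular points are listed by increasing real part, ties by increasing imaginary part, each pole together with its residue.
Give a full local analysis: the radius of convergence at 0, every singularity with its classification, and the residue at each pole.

Radius of convergence at 0: (2/3)*sqrt(3).
At (1/5) - ((1/15)*sqrt(291))*i: a pole of order 3; residue -((76698375/52511553728)*sqrt(291))*i.
At (1/5) + ((1/15)*sqrt(291))*i: a pole of order 3; residue ((76698375/52511553728)*sqrt(291))*i.


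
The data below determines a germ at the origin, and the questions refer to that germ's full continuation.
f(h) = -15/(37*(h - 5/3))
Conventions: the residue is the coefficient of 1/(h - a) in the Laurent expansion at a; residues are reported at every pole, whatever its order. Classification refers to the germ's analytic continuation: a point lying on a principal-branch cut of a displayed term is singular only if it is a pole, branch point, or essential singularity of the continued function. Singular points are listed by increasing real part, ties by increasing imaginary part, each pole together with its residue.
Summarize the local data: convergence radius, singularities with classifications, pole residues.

Radius of convergence at 0: 5/3.
At 5/3: a pole of order 1; residue -15/37.

Denominator factor (h - 5/3): pole of order 1 at 5/3, modulus 5/3.
The radius of convergence is the smallest modulus among the singular points: 5/3.
At the order-1 pole 5/3 set g(h) = (h - (5/3))*f(h) = -15/37.
Simple pole: residue = g(a) at a = 5/3, which is -15/37.


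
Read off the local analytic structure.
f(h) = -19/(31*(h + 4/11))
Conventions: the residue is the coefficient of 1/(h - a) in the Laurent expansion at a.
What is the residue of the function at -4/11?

At the order-1 pole -4/11 set g(h) = (h - (-4/11))*f(h) = -19/31.
Simple pole: residue = g(a) at a = -4/11, which is -19/31.

The residue is -19/31.


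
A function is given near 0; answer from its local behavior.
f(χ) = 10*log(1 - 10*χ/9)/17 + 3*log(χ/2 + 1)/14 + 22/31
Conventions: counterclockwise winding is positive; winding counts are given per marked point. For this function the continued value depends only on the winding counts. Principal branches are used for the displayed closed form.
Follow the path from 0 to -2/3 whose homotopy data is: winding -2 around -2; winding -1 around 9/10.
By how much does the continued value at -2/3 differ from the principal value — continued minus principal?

Continued minus principal equals -(242/119)*pi*i.

The rational part is single-valued and drops out of the difference; each branch term changes only by its own monodromy.
(3/14)*log(1 - χ/(-2)): each positive loop around -2 adds 2*pi*i to the log, so winding -2 contributes (3/14)*(-2)*2*pi*i = -(6/7)*pi*i.
(10/17)*log(1 - χ/(9/10)): each positive loop around 9/10 adds 2*pi*i to the log, so winding -1 contributes (10/17)*(-1)*2*pi*i = -(20/17)*pi*i.
Summing the contributions at χ = -2/3 gives -(242/119)*pi*i.


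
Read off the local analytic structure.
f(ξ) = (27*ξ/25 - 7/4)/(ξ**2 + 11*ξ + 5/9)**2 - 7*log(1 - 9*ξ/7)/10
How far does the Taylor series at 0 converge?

Denominator factor (ξ**2 + 11*ξ + 5/9)^2: discriminant 1069/9, real irrational roots -11/2 + (1/6)*sqrt(1069) and -11/2 - (1/6)*sqrt(1069); poles of order 2, moduli 11/2 - (1/6)*sqrt(1069) and 11/2 + (1/6)*sqrt(1069).
Branch term (-7/10)*log(1 - ξ/(7/9)): its argument vanishes at ξ = 7/9, a logarithmic branch point, modulus 7/9.
The radius of convergence is the smallest modulus among the singular points: 11/2 - (1/6)*sqrt(1069).

The radius of convergence is 11/2 - (1/6)*sqrt(1069).


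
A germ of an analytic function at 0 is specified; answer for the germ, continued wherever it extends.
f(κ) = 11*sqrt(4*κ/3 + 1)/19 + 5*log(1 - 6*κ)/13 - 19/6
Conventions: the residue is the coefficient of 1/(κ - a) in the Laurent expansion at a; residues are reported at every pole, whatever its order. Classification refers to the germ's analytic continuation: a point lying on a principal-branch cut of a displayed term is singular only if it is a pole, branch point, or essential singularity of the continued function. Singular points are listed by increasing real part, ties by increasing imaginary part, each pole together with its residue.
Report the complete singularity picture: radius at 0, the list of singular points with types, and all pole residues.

Branch term (5/13)*log(1 - κ/(1/6)): its argument vanishes at κ = 1/6, a logarithmic branch point, modulus 1/6.
Branch term (11/19)*sqrt(1 - κ/(-3/4)): its argument vanishes at κ = -3/4, a square-root branch point, modulus 3/4.
The radius of convergence is the smallest modulus among the singular points: 1/6.
List the singular points by increasing real part (a conjugate pair: the negative imaginary part first).

Radius of convergence at 0: 1/6.
At -3/4: an algebraic (square-root) branch point.
At 1/6: a logarithmic branch point.


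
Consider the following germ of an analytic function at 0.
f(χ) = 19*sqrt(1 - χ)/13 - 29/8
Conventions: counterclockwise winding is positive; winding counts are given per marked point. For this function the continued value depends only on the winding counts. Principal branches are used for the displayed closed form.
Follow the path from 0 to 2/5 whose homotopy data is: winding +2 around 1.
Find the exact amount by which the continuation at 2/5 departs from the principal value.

Continued minus principal equals 0.

The rational part is single-valued and drops out of the difference; each branch term changes only by its own monodromy.
(19/13)*sqrt(1 - χ/(1)): winding +2 is even, the square root returns to the same sheet, contribution 0.
Summing the contributions at χ = 2/5 gives 0.


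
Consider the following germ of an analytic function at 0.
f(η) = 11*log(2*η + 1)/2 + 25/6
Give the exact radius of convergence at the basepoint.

Branch term (11/2)*log(1 - η/(-1/2)): its argument vanishes at η = -1/2, a logarithmic branch point, modulus 1/2.
The radius of convergence is the smallest modulus among the singular points: 1/2.

The radius of convergence is 1/2.


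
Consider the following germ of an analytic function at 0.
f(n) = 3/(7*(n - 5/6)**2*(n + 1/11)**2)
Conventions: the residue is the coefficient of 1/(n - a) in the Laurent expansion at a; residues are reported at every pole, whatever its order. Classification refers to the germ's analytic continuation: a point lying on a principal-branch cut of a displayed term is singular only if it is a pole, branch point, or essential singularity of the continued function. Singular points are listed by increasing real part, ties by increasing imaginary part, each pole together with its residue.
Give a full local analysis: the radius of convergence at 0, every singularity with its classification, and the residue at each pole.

Radius of convergence at 0: 1/11.
At -1/11: a pole of order 2; residue 1724976/1588867.
At 5/6: a pole of order 2; residue -1724976/1588867.

Denominator factor (n - 5/6)^2: pole of order 2 at 5/6, modulus 5/6.
Denominator factor (n + 1/11)^2: pole of order 2 at -1/11, modulus 1/11.
The radius of convergence is the smallest modulus among the singular points: 1/11.
At the order-2 pole -1/11 set g(n) = (n - (-1/11))^2*f(n) = 3/(7*(n - 5/6)**2).
Order-2 pole: residue = g'(a); g'(-1/11) = 1724976/1588867, so the residue is 1724976/1588867.
At the order-2 pole 5/6 set g(n) = (n - (5/6))^2*f(n) = 3/(7*(n + 1/11)**2).
Order-2 pole: residue = g'(a); g'(5/6) = -1724976/1588867, so the residue is -1724976/1588867.
List the singular points by increasing real part (a conjugate pair: the negative imaginary part first).


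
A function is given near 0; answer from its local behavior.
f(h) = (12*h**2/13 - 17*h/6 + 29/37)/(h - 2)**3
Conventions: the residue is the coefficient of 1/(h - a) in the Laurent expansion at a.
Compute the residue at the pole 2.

The residue is 12/13.

At the order-3 pole 2 set g(h) = (h - (2))^3*f(h) = 12*h**2/13 - 17*h/6 + 29/37.
Order-3 pole: residue = g''(a)/2; g''(2) = 24/13, so the residue is 12/13.


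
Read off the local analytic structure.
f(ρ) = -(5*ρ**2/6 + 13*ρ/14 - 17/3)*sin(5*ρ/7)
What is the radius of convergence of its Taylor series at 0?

The factor -sin(5*ρ/7) is entire and contributes no finite singular point.
The polynomial part has no poles.
No finite singular points: the Taylor series at 0 converges everywhere.

The radius of convergence is infinite.


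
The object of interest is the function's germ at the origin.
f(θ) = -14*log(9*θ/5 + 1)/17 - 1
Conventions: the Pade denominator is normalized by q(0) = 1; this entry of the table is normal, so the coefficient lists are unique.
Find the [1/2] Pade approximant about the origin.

Taylor coefficients needed (expand at 0): a_0 = -1, a_1 = -126/85, a_2 = 567/425, a_3 = -3402/2125.
Write the denominator as Q(θ) = 1 + q1*θ + q2*θ^2. Requiring Q*f - P = O(θ^4) with deg P <= 1 kills the coefficients of θ^2..θ^3 in Q*f:
  θ^2: a_2 + q1*a_1 + q2*a_0 = 0, i.e. 567/425 + (-126/85)*q1 + (-1)*q2 = 0.
  θ^3: a_3 + q1*a_2 + q2*a_1 = 0, i.e. -3402/2125 + (567/425)*q1 + (-126/85)*q2 = 0.
Solving this linear system: q1 = 76/75, q2 = -21/125.
The numerator is Q*f truncated at degree 1: P0 = a_0 = -1; P1 = a_1 + q1*a_0 = -3182/1275.

The Pade approximant has numerator coefficients [-1, -3182/1275]; denominator coefficients [1, 76/75, -21/125].


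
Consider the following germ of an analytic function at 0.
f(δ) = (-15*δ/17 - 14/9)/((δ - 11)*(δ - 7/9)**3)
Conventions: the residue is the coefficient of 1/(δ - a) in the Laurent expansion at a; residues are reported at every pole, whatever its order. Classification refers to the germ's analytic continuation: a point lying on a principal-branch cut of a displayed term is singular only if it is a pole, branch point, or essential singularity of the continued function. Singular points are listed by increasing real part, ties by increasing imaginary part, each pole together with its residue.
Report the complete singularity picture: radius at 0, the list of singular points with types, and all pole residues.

Radius of convergence at 0: 7/9.
At 7/9: a pole of order 3; residue 139563/13237696.
At 11: a pole of order 1; residue -139563/13237696.

Denominator factor (δ - 11): pole of order 1 at 11, modulus 11.
Denominator factor (δ - 7/9)^3: pole of order 3 at 7/9, modulus 7/9.
The radius of convergence is the smallest modulus among the singular points: 7/9.
At the order-3 pole 7/9 set g(δ) = (δ - (7/9))^3*f(δ) = (-15*δ/17 - 14/9)/(δ - 11).
Order-3 pole: residue = g''(a)/2; g''(7/9) = 139563/6618848, so the residue is 139563/13237696.
At the order-1 pole 11 set g(δ) = (δ - (11))*f(δ) = (-15*δ/17 - 14/9)/(δ - 7/9)**3.
Simple pole: residue = g(a) at a = 11, which is -139563/13237696.
List the singular points by increasing real part (a conjugate pair: the negative imaginary part first).


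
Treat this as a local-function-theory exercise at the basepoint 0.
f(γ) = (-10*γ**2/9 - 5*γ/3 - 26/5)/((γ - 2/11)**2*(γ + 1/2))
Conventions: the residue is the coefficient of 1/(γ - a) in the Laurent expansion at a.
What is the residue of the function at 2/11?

At the order-2 pole 2/11 set g(γ) = (γ - (2/11))^2*f(γ) = (-10*γ**2/9 - 5*γ/3 - 26/5)/(γ + 1/2).
Order-2 pole: residue = g'(a); g'(2/11) = 89906/10125, so the residue is 89906/10125.

The residue is 89906/10125.


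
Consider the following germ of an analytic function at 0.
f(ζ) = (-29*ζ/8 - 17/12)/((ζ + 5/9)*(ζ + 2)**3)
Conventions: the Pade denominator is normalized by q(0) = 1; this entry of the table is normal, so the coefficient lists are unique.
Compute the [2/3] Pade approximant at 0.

Taylor coefficients needed (expand at 0): a_0 = -51/160, a_1 = 189/800, a_2 = 5121/16000, a_3 = -112089/80000, a_4 = 5188329/1600000, a_5 = -51138711/8000000.
Write the denominator as Q(ζ) = 1 + q1*ζ + q2*ζ^2 + q3*ζ^3. Requiring Q*f - P = O(ζ^6) with deg P <= 2 kills the coefficients of ζ^3..ζ^5 in Q*f:
  ζ^3: a_3 + q1*a_2 + q2*a_1 + q3*a_0 = 0, i.e. -112089/80000 + (5121/16000)*q1 + (189/800)*q2 + (-51/160)*q3 = 0.
  ζ^4: a_4 + q1*a_3 + q2*a_2 + q3*a_1 = 0, i.e. 5188329/1600000 + (-112089/80000)*q1 + (5121/16000)*q2 + (189/800)*q3 = 0.
  ζ^5: a_5 + q1*a_4 + q2*a_3 + q3*a_2 = 0, i.e. -51138711/8000000 + (5188329/1600000)*q1 + (-112089/80000)*q2 + (5121/16000)*q3 = 0.
Solving this linear system: q1 = 125378148/39668285, q2 = 472473627/158673140, q3 = 78146429/79336570.
The numerator is Q*f truncated at degree 2: P0 = a_0 = -51/160; P1 = a_1 + q1*a_0 = -195792975/253877024; P2 = a_2 + q1*a_1 + q2*a_0 = 29866725/253877024.

The Pade approximant has numerator coefficients [-51/160, -195792975/253877024, 29866725/253877024]; denominator coefficients [1, 125378148/39668285, 472473627/158673140, 78146429/79336570].


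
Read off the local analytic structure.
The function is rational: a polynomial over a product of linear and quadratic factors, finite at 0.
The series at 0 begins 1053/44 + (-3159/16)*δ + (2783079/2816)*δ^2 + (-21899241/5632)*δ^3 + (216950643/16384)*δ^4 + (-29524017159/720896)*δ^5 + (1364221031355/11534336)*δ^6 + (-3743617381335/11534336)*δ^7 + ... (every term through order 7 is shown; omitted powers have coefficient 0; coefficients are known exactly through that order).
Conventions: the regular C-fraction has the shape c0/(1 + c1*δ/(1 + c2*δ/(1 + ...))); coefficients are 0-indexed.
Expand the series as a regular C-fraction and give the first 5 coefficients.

Taylor coefficients (read off): a_0 = 1053/44, a_1 = -3159/16, a_2 = 2783079/2816, a_3 = -21899241/5632, a_4 = 216950643/16384.
c0 = a_0 = 1053/44. Peel one level at a time: if S = 1 + c*δ/S' with S'(0) = 1, then c is the δ-coefficient of S and S' = c*δ/(S - 1).
S_1 = c0/f = 1 + (33/4)*δ + (1713/64)*δ^2 + ...; c1 = 33/4.
S_2 = c1*δ/(S_1 - 1) = 1 + (-571/176)*δ + (498347/92928)*δ^2 + ...; c2 = -571/176.
S_3 = c2*δ/(S_2 - 1) = 1 + (498347/301488)*δ + (3792664/2934369)*δ^2 + ...; c3 = 498347/301488.
S_4 = c3*δ/(S_3 - 1) = 1 + (-667508864/853668411)*δ + ...; c4 = -667508864/853668411.

The regular C-fraction coefficients are [1053/44, 33/4, -571/176, 498347/301488, -667508864/853668411].


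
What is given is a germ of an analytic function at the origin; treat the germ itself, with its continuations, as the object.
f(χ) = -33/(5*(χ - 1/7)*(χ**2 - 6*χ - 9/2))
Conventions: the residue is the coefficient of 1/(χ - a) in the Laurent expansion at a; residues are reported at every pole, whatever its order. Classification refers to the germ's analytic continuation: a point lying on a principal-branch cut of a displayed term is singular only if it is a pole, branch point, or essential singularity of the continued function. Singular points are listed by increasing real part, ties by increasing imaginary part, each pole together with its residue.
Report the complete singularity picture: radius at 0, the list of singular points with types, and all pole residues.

Denominator factor (χ**2 - 6*χ - 9/2): discriminant 54, real irrational roots 3 + (3/2)*sqrt(6) and 3 - (3/2)*sqrt(6); poles of order 1, moduli 3 + (3/2)*sqrt(6) and -3 + (3/2)*sqrt(6).
Denominator factor (χ - 1/7): pole of order 1 at 1/7, modulus 1/7.
The radius of convergence is the smallest modulus among the singular points: 1/7.
The factor χ**2 - 6*χ - 9/2 splits as (χ - a)(χ - a') with a = 3 - (3/2)*sqrt(6), a' = 3 + (3/2)*sqrt(6). At the order-1 pole a set g(χ) = (χ - a)*f(χ) = [-33/(5*(χ - 1/7))] / (χ - a').
Simple pole: residue = g(a) at a = 3 - (3/2)*sqrt(6), which is -1617/2615 - (308/1569)*sqrt(6).
At the order-1 pole 1/7 set g(χ) = (χ - (1/7))*f(χ) = -33/(5*(χ**2 - 6*χ - 9/2)).
Simple pole: residue = g(a) at a = 1/7, which is 3234/2615.
The factor χ**2 - 6*χ - 9/2 splits as (χ - a)(χ - a') with a = 3 + (3/2)*sqrt(6), a' = 3 - (3/2)*sqrt(6). At the order-1 pole a set g(χ) = (χ - a)*f(χ) = [-33/(5*(χ - 1/7))] / (χ - a').
Simple pole: residue = g(a) at a = 3 + (3/2)*sqrt(6), which is -1617/2615 + (308/1569)*sqrt(6).
List the singular points by increasing real part (a conjugate pair: the negative imaginary part first).

Radius of convergence at 0: 1/7.
At 3 - (3/2)*sqrt(6): a pole of order 1; residue -1617/2615 - (308/1569)*sqrt(6).
At 1/7: a pole of order 1; residue 3234/2615.
At 3 + (3/2)*sqrt(6): a pole of order 1; residue -1617/2615 + (308/1569)*sqrt(6).


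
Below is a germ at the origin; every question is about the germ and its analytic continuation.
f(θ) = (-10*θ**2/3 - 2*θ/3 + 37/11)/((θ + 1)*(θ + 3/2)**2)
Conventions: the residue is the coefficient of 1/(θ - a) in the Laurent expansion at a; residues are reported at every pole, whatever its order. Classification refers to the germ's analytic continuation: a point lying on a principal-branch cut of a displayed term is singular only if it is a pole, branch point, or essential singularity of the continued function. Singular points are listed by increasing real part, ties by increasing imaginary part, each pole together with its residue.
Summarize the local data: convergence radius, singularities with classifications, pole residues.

Denominator factor (θ + 3/2)^2: pole of order 2 at -3/2, modulus 3/2.
Denominator factor (θ + 1): pole of order 1 at -1, modulus 1.
The radius of convergence is the smallest modulus among the singular points: 1.
At the order-2 pole -3/2 set g(θ) = (θ - (-3/2))^2*f(θ) = (-10*θ**2/3 - 2*θ/3 + 37/11)/(θ + 1).
Order-2 pole: residue = g'(a); g'(-3/2) = -202/33, so the residue is -202/33.
At the order-1 pole -1 set g(θ) = (θ - (-1))*f(θ) = (-10*θ**2/3 - 2*θ/3 + 37/11)/(θ + 3/2)**2.
Simple pole: residue = g(a) at a = -1, which is 92/33.
List the singular points by increasing real part (a conjugate pair: the negative imaginary part first).

Radius of convergence at 0: 1.
At -3/2: a pole of order 2; residue -202/33.
At -1: a pole of order 1; residue 92/33.


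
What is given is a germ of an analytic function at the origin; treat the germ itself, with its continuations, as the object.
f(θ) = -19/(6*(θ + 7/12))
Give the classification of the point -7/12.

The point is a pole of order 1.

The denominator factor θ + 7/12 vanishes at -7/12 and appears to the power 1; the numerator there equals -19/6, nonzero, and no other factor vanishes.
Hence a pole whose order is the multiplicity, 1.


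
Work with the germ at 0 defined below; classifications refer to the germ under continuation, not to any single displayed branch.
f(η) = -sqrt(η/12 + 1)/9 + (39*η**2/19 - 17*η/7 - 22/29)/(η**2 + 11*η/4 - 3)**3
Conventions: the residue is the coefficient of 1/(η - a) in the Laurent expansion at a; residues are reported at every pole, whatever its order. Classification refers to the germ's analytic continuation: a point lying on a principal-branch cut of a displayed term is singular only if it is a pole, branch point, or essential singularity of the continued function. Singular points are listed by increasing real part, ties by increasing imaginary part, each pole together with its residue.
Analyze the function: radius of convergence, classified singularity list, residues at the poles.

Radius of convergence at 0: -11/8 + (1/8)*sqrt(313).
At -12: an algebraic (square-root) branch point.
At -11/8 - (1/8)*sqrt(313): a pole of order 3; residue -(73822272/118272193529)*sqrt(313).
At -11/8 + (1/8)*sqrt(313): a pole of order 3; residue (73822272/118272193529)*sqrt(313).


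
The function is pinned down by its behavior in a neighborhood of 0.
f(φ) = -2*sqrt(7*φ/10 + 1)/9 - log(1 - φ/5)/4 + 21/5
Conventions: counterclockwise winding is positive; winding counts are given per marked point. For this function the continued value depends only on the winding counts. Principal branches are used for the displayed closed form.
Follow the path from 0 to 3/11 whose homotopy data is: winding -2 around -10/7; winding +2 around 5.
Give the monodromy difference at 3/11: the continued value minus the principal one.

Continued minus principal equals -pi*i.

The rational part is single-valued and drops out of the difference; each branch term changes only by its own monodromy.
(-2/9)*sqrt(1 - φ/(-10/7)): winding -2 is even, the square root returns to the same sheet, contribution 0.
(-1/4)*log(1 - φ/(5)): each positive loop around 5 adds 2*pi*i to the log, so winding +2 contributes (-1/4)*(2)*2*pi*i = -pi*i.
Summing the contributions at φ = 3/11 gives -pi*i.


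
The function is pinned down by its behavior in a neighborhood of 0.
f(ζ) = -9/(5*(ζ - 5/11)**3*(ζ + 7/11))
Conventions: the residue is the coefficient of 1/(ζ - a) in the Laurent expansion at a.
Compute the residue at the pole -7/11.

At the order-1 pole -7/11 set g(ζ) = (ζ - (-7/11))*f(ζ) = -9/(5*(ζ - 5/11)**3).
Simple pole: residue = g(a) at a = -7/11, which is 1331/960.

The residue is 1331/960.


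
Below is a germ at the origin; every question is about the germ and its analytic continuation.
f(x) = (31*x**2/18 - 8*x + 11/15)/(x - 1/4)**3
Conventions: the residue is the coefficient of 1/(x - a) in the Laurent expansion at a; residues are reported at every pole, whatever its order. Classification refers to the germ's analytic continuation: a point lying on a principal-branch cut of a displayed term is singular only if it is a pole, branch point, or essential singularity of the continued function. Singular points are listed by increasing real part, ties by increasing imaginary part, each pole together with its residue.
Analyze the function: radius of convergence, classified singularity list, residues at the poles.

Radius of convergence at 0: 1/4.
At 1/4: a pole of order 3; residue 31/18.

Denominator factor (x - 1/4)^3: pole of order 3 at 1/4, modulus 1/4.
The radius of convergence is the smallest modulus among the singular points: 1/4.
At the order-3 pole 1/4 set g(x) = (x - (1/4))^3*f(x) = 31*x**2/18 - 8*x + 11/15.
Order-3 pole: residue = g''(a)/2; g''(1/4) = 31/9, so the residue is 31/18.


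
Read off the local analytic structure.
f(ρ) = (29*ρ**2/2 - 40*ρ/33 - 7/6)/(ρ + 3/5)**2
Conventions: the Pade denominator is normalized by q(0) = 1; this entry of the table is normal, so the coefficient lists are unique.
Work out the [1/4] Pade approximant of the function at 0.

The Pade approximant has numerator coefficients [-175/54, 14360226875/16042144338]; denominator coefficients [1, 163512605/81020931, 2962652288/243062793, 944035840/81020931, 3764342912/27006977].

Taylor coefficients needed (expand at 0): a_0 = -175/54, a_1 = 6625/891, a_2 = 2425/99, a_3 = -820375/8019, a_4 = 6566875/24057, a_5 = -15053125/24057.
Write the denominator as Q(ρ) = 1 + q1*ρ + q2*ρ^2 + q3*ρ^3 + q4*ρ^4. Requiring Q*f - P = O(ρ^6) with deg P <= 1 kills the coefficients of ρ^2..ρ^5 in Q*f:
  ρ^2: a_2 + q1*a_1 + q2*a_0 = 0, i.e. 2425/99 + (6625/891)*q1 + (-175/54)*q2 = 0.
  ρ^3: a_3 + q1*a_2 + q2*a_1 + q3*a_0 = 0, i.e. -820375/8019 + (2425/99)*q1 + (6625/891)*q2 + (-175/54)*q3 = 0.
  ρ^4: a_4 + q1*a_3 + q2*a_2 + q3*a_1 + q4*a_0 = 0, i.e. 6566875/24057 + (-820375/8019)*q1 + (2425/99)*q2 + (6625/891)*q3 + (-175/54)*q4 = 0.
  ρ^5: a_5 + q1*a_4 + q2*a_3 + q3*a_2 + q4*a_1 = 0, i.e. -15053125/24057 + (6566875/24057)*q1 + (-820375/8019)*q2 + (2425/99)*q3 + (6625/891)*q4 = 0.
Solving this linear system: q1 = 163512605/81020931, q2 = 2962652288/243062793, q3 = 944035840/81020931, q4 = 3764342912/27006977.
The numerator is Q*f truncated at degree 1: P0 = a_0 = -175/54; P1 = a_1 + q1*a_0 = 14360226875/16042144338.


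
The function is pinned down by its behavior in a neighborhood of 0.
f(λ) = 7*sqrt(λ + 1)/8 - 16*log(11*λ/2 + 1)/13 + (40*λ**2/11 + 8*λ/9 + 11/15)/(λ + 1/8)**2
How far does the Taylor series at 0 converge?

The radius of convergence is 1/8.

Denominator factor (λ + 1/8)^2: pole of order 2 at -1/8, modulus 1/8.
Branch term (7/8)*sqrt(1 - λ/(-1)): its argument vanishes at λ = -1, a square-root branch point, modulus 1.
Branch term (-16/13)*log(1 - λ/(-2/11)): its argument vanishes at λ = -2/11, a logarithmic branch point, modulus 2/11.
The radius of convergence is the smallest modulus among the singular points: 1/8.


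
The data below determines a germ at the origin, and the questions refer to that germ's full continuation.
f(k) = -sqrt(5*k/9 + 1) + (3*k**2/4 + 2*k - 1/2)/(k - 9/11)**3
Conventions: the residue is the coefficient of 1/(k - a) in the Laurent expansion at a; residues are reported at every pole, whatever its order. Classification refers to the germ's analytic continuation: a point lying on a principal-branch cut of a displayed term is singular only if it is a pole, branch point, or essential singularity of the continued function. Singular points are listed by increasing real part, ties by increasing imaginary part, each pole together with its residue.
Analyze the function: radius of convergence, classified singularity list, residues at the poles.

Denominator factor (k - 9/11)^3: pole of order 3 at 9/11, modulus 9/11.
Branch term (-1)*sqrt(1 - k/(-9/5)): its argument vanishes at k = -9/5, a square-root branch point, modulus 9/5.
The radius of convergence is the smallest modulus among the singular points: 9/11.
The branch term is analytic at 9/11 and contributes nothing to the residue; only the rational part matters.
At the order-3 pole 9/11 set g(k) = (k - (9/11))^3*(rational part) = 3*k**2/4 + 2*k - 1/2.
Order-3 pole: residue = g''(a)/2; g''(9/11) = 3/2, so the residue is 3/4.
List the singular points by increasing real part (a conjugate pair: the negative imaginary part first).

Radius of convergence at 0: 9/11.
At -9/5: an algebraic (square-root) branch point.
At 9/11: a pole of order 3; residue 3/4.


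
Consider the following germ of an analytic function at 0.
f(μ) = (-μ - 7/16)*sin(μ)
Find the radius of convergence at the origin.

The radius of convergence is infinite.

The factor sin(μ) is entire and contributes no finite singular point.
The polynomial part has no poles.
No finite singular points: the Taylor series at 0 converges everywhere.


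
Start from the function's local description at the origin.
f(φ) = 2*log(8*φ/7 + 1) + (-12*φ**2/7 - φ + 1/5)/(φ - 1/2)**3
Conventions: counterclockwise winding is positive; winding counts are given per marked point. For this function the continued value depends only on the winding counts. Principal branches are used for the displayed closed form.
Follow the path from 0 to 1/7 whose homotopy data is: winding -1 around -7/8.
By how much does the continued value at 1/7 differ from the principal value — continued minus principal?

Continued minus principal equals -(4)*pi*i.

The rational part is single-valued and drops out of the difference; each branch term changes only by its own monodromy.
(2)*log(1 - φ/(-7/8)): each positive loop around -7/8 adds 2*pi*i to the log, so winding -1 contributes (2)*(-1)*2*pi*i = -(4)*pi*i.
Summing the contributions at φ = 1/7 gives -(4)*pi*i.


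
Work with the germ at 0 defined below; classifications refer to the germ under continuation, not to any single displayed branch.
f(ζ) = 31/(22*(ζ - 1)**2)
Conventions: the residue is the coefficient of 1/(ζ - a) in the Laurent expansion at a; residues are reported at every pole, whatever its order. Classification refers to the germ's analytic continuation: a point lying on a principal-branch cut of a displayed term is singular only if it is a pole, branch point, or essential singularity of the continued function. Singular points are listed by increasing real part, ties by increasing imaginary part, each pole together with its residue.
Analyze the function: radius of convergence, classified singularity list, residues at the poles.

Denominator factor (ζ - 1)^2: pole of order 2 at 1, modulus 1.
The radius of convergence is the smallest modulus among the singular points: 1.
At the order-2 pole 1 set g(ζ) = (ζ - (1))^2*f(ζ) = 31/22.
Order-2 pole: residue = g'(a); g'(1) = 0, so the residue is 0.

Radius of convergence at 0: 1.
At 1: a pole of order 2; residue 0.


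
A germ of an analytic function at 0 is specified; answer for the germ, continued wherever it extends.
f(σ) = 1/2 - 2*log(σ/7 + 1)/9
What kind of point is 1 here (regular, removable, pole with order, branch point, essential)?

The point is a regular point.

There is no denominator, hence no pole anywhere.
Branch term log(1 - σ/(-7)): argument at 1 is 8/7, nonzero, so 1 is not its branch point (a point on a principal cut is still regular for the continued germ).
So the germ continues analytically to 1.


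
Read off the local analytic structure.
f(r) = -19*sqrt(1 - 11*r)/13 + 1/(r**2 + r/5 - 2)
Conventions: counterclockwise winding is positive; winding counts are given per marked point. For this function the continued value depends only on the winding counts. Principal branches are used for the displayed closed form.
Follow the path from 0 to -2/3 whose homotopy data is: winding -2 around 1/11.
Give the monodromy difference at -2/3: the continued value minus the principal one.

The rational part is single-valued and drops out of the difference; each branch term changes only by its own monodromy.
(-19/13)*sqrt(1 - r/(1/11)): winding -2 is even, the square root returns to the same sheet, contribution 0.
Summing the contributions at r = -2/3 gives 0.

Continued minus principal equals 0.


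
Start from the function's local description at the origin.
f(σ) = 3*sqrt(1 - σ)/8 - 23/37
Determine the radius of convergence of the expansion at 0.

Branch term (3/8)*sqrt(1 - σ/(1)): its argument vanishes at σ = 1, a square-root branch point, modulus 1.
The radius of convergence is the smallest modulus among the singular points: 1.

The radius of convergence is 1.


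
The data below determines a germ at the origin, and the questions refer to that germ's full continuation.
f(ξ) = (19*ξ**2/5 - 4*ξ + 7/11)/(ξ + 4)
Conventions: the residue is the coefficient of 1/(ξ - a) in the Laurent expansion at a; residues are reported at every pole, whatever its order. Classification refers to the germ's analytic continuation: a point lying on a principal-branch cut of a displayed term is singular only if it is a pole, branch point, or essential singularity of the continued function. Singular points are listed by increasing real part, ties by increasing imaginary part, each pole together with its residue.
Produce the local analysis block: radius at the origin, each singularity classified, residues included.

Radius of convergence at 0: 4.
At -4: a pole of order 1; residue 4259/55.

Denominator factor (ξ + 4): pole of order 1 at -4, modulus 4.
The radius of convergence is the smallest modulus among the singular points: 4.
At the order-1 pole -4 set g(ξ) = (ξ - (-4))*f(ξ) = 19*ξ**2/5 - 4*ξ + 7/11.
Simple pole: residue = g(a) at a = -4, which is 4259/55.


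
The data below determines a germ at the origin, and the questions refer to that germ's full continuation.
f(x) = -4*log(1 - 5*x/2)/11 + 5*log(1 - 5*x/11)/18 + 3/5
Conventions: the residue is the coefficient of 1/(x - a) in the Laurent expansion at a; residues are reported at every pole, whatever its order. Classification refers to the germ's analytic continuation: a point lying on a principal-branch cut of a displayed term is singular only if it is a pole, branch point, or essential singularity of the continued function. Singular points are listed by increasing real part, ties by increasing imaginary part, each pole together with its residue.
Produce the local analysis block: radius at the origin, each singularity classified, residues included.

Radius of convergence at 0: 2/5.
At 2/5: a logarithmic branch point.
At 11/5: a logarithmic branch point.

Branch term (5/18)*log(1 - x/(11/5)): its argument vanishes at x = 11/5, a logarithmic branch point, modulus 11/5.
Branch term (-4/11)*log(1 - x/(2/5)): its argument vanishes at x = 2/5, a logarithmic branch point, modulus 2/5.
The radius of convergence is the smallest modulus among the singular points: 2/5.
List the singular points by increasing real part (a conjugate pair: the negative imaginary part first).


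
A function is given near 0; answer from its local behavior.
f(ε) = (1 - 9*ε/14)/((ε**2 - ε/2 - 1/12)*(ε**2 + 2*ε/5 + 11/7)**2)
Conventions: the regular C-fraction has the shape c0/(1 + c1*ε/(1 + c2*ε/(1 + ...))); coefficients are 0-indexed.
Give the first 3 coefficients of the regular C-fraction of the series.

The regular C-fraction coefficients are [-588/121, 5507/770, 1784779/4240390].

Taylor coefficients (expand at 0): a_0 = -588/121, a_1 = 231294/6655, a_2 = -96335484/366025.
c0 = a_0 = -588/121. Peel one level at a time: if S = 1 + c*ε/S' with S'(0) = 1, then c is the ε-coefficient of S and S' = c*ε/(S - 1).
S_1 = c0/f = 1 + (5507/770)*ε + (-1784779/592900)*ε^2 + ...; c1 = 5507/770.
S_2 = c1*ε/(S_1 - 1) = 1 + (1784779/4240390)*ε + ...; c2 = 1784779/4240390.


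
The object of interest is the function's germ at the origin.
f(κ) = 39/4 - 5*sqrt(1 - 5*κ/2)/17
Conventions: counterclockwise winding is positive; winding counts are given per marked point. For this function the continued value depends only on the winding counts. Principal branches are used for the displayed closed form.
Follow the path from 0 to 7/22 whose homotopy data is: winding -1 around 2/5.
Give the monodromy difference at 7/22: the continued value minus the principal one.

Continued minus principal equals (15/187)*sqrt(11).

The rational part is single-valued and drops out of the difference; each branch term changes only by its own monodromy.
(-5/17)*sqrt(1 - κ/(2/5)): winding -1 is odd, the square root flips sign, contributing -2*(-5/17)*sqrt(1 - (7/22)/(2/5)) = -2*(-5/17)*sqrt(9/44) = (15/187)*sqrt(11).
Summing the contributions at κ = 7/22 gives (15/187)*sqrt(11).


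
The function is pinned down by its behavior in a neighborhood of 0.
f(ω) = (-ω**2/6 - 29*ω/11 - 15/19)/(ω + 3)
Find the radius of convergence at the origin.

The radius of convergence is 3.

Denominator factor (ω + 3): pole of order 1 at -3, modulus 3.
The radius of convergence is the smallest modulus among the singular points: 3.


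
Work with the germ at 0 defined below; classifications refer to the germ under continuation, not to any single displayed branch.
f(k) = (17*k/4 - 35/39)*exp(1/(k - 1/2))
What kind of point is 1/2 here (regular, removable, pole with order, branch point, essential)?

The point is an essential singularity.

The exponent 1/(k - (1/2)) has a pole at 1/2, so exp(1/(k - (1/2))) takes every nonzero value near it: an essential singularity (not a pole of any order).


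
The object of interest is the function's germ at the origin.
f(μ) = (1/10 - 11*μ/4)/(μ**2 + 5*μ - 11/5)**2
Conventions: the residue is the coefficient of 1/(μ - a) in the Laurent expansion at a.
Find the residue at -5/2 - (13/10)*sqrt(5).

The residue is (279/8788)*sqrt(5).

The factor μ**2 + 5*μ - 11/5 splits as (μ - a)(μ - a') with a = -5/2 - (13/10)*sqrt(5), a' = -5/2 + (13/10)*sqrt(5). At the order-2 pole a set g(μ) = (μ - a)^2*f(μ) = [1/10 - 11*μ/4] / (μ - a')^2.
Order-2 pole: residue = g'(a); g'(-5/2 - (13/10)*sqrt(5)) = (279/8788)*sqrt(5), so the residue is (279/8788)*sqrt(5).


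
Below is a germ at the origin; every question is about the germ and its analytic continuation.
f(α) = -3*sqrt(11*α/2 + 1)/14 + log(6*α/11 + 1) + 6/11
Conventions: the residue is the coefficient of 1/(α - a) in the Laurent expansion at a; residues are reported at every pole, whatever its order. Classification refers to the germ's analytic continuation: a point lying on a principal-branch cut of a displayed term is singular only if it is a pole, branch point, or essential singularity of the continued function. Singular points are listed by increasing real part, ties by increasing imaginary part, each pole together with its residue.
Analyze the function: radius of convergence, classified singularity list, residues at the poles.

Radius of convergence at 0: 2/11.
At -11/6: a logarithmic branch point.
At -2/11: an algebraic (square-root) branch point.

Branch term (1)*log(1 - α/(-11/6)): its argument vanishes at α = -11/6, a logarithmic branch point, modulus 11/6.
Branch term (-3/14)*sqrt(1 - α/(-2/11)): its argument vanishes at α = -2/11, a square-root branch point, modulus 2/11.
The radius of convergence is the smallest modulus among the singular points: 2/11.
List the singular points by increasing real part (a conjugate pair: the negative imaginary part first).
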